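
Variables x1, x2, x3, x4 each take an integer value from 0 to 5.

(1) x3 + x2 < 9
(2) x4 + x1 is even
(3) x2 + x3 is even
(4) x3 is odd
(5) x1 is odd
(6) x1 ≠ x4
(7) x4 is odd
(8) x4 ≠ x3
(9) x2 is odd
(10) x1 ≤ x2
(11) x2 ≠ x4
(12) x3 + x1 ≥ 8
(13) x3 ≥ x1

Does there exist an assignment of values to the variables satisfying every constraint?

Setting (x1, x2, x3, x4) = (3, 3, 5, 1) satisfies everything: constraint 1: x3 + x2 = 8; constraint 12: x3 + x1 = 8, and the others follow.

Satisfiable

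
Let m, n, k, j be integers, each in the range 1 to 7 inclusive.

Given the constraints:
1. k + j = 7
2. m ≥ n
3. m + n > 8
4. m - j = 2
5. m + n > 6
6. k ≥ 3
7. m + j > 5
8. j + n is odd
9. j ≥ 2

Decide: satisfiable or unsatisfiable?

Satisfiable

Setting (m, n, k, j) = (5, 4, 4, 3) satisfies everything: constraint 1: k + j = 7; constraint 3: m + n = 9; constraint 4: m - j = 2, and the others follow.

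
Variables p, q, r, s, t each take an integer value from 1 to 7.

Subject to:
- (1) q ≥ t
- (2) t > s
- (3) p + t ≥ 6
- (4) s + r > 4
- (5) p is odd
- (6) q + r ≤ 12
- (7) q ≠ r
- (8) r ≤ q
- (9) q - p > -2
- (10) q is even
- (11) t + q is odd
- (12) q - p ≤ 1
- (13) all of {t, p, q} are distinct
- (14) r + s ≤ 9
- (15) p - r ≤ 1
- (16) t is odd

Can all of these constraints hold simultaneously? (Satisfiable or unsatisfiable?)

Satisfiable

The assignment p = 5, q = 6, r = 5, s = 2, t = 3 works:
  constraint 3 holds since p + t = 8.
  constraint 4 holds since s + r = 7.
  constraint 6 holds since q + r = 11.
The rest check out directly.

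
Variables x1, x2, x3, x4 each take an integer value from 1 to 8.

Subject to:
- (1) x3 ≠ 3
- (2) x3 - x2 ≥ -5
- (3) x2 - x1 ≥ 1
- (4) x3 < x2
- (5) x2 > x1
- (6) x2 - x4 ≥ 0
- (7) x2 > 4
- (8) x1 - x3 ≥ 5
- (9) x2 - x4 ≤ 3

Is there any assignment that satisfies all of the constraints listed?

Unsatisfiable

Constraints 2, 3, and 8 give x1 − x3 ≥ 5, x3 − x2 ≥ -5, x2 − x1 ≥ 1.
Adding all 3 inequalities: the left sides telescope to 0, and the right sides sum to 5 + (-5) + 1 = 1. So 0 ≥ 1, which is false.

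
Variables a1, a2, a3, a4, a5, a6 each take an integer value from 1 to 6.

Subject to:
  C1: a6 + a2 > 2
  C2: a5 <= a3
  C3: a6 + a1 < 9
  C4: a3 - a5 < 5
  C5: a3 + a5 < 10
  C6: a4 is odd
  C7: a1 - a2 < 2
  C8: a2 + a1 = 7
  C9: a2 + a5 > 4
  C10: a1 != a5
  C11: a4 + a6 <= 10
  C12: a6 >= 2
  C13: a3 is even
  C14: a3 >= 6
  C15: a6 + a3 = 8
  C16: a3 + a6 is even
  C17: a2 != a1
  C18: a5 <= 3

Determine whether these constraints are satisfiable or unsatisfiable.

Take a1 = 4, a2 = 3, a3 = 6, a4 = 5, a5 = 2, a6 = 2. Then constraint 1: a6 + a2 = 5; constraint 3: a6 + a1 = 6, and every other listed constraint is also met.

Satisfiable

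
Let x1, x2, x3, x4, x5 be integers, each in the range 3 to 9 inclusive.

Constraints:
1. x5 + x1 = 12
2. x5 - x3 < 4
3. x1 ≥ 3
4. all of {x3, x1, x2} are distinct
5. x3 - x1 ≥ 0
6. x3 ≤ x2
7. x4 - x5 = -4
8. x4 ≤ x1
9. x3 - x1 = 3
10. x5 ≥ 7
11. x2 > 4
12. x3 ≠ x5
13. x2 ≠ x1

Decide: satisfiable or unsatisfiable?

Satisfiable

The assignment x1 = 4, x2 = 8, x3 = 7, x4 = 4, x5 = 8 works:
  constraint 1 holds since x5 + x1 = 12.
  constraint 2 holds since x5 - x3 = 1.
  constraint 5 holds since x3 - x1 = 3.
The rest check out directly.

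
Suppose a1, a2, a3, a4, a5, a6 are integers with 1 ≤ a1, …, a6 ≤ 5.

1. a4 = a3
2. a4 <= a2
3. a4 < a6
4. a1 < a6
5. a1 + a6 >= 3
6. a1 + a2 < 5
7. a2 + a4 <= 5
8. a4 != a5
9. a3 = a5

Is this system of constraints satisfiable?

From constraints 1 and 9, a4 = a3 = a5, so a4 = a5. But constraint 8 says a4 ≠ a5. Contradiction.

Unsatisfiable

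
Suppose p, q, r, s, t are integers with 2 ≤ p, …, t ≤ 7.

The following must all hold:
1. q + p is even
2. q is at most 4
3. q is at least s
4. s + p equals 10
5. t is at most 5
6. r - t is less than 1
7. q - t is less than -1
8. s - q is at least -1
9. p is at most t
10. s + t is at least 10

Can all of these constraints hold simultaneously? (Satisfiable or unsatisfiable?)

From constraints 2 and 3: s ≤ q ≤ 4. From constraints 5 and 9: p ≤ t ≤ 5. Hence s + p ≤ 9. But constraint 4 requires s + p = 10, and 10 > 9. Contradiction.

Unsatisfiable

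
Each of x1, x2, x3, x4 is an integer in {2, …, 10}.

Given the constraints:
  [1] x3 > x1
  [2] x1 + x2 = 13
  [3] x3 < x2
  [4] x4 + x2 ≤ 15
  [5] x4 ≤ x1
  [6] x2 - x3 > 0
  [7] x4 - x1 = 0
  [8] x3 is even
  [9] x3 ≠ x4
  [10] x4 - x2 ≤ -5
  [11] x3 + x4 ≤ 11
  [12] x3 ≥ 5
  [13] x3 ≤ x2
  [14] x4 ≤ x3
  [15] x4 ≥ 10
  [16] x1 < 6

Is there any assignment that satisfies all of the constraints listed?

Unsatisfiable

From constraints 5 and 15: x1 ≥ x4 ≥ 10. From constraints 12 and 13: x2 ≥ x3 ≥ 5. Hence x1 + x2 ≥ 15. But constraint 2 requires x1 + x2 = 13, and 13 < 15. Contradiction.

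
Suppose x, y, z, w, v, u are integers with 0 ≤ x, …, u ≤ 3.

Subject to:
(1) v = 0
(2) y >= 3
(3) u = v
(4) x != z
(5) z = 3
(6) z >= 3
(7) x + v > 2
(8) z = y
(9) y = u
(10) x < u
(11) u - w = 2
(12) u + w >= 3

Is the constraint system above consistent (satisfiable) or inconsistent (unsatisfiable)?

Unsatisfiable

Constraint 5 fixes z = 3 and constraint 1 fixes v = 0. Constraints 3, 8, and 9 give z = y = u = v, so z = v. But 3 ≠ 0 — contradiction.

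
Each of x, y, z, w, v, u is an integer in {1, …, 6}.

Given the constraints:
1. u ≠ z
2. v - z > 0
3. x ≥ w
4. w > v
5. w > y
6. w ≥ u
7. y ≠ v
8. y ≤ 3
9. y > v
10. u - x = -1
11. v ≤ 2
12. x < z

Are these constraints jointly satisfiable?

Unsatisfiable

Constraints 2, 3, 5, 9, and 12 give x < z, z < v, v < y, y < w, w ≤ x. Chaining: x < z < v < y < w ≤ x, which forces x < x — impossible.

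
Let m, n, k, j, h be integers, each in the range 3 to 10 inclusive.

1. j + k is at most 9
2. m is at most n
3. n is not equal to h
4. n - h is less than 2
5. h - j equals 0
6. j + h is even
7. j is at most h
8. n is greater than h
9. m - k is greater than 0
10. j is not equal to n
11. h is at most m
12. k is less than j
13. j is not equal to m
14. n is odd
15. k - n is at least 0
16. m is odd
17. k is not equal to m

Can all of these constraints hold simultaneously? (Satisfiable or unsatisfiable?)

Constraints 2, 7, 11, 12, and 15 give h ≤ m, m ≤ n, n ≤ k, k < j, j ≤ h. Chaining: h ≤ m ≤ n ≤ k < j ≤ h, which forces h < h — impossible.

Unsatisfiable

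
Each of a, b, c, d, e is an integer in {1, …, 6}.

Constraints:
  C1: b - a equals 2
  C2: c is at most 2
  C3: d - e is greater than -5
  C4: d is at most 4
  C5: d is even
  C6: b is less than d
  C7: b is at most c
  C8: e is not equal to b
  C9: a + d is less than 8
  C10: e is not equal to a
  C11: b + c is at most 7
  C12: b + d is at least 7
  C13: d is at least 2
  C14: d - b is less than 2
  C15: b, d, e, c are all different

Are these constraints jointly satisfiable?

From constraints 2 and 7: b ≤ c ≤ 2. From constraint 4: d ≤ 4. Hence b + d ≤ 6. But constraint 12 requires b + d ≥ 7, and 7 > 6. Contradiction.

Unsatisfiable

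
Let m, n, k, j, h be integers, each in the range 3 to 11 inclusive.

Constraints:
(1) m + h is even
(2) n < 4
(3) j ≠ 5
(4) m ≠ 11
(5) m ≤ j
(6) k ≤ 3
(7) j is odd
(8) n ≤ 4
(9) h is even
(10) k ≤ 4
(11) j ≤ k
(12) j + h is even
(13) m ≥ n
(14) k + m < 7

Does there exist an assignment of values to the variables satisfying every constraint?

Constraint 7 makes j odd and constraint 9 makes h even, so j + h must be odd. Constraint 12 says j + h is even — contradiction.

Unsatisfiable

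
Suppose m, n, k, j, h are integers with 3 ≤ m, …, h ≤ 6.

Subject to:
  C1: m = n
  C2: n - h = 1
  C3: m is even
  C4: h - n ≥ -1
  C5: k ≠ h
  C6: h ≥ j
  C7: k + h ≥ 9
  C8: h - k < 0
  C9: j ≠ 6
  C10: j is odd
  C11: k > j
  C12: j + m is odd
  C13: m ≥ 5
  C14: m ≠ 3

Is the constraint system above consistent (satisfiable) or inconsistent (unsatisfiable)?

Setting (m, n, k, j, h) = (6, 6, 6, 3, 5) satisfies everything: constraint 2: n - h = 1; constraint 4: h - n = -1, and the others follow.

Satisfiable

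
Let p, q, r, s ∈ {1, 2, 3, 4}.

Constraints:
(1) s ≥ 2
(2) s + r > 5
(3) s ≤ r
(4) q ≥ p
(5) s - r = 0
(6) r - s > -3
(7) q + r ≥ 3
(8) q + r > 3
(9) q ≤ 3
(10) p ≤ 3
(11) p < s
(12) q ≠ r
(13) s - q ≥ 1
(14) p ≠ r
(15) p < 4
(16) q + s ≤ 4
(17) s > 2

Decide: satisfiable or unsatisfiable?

Setting (p, q, r, s) = (1, 1, 3, 3) satisfies everything: constraint 2: s + r = 6; constraint 5: s - r = 0; constraint 6: r - s = 0, and the others follow.

Satisfiable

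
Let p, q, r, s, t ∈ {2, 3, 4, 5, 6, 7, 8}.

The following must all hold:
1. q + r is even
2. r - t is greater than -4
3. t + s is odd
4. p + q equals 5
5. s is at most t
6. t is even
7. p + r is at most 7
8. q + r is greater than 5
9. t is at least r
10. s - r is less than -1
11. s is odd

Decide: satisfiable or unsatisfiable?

Satisfiable

Setting (p, q, r, s, t) = (2, 3, 5, 3, 6) satisfies everything: constraint 2: r - t = -1; constraint 4: p + q = 5; constraint 7: p + r = 7, and the others follow.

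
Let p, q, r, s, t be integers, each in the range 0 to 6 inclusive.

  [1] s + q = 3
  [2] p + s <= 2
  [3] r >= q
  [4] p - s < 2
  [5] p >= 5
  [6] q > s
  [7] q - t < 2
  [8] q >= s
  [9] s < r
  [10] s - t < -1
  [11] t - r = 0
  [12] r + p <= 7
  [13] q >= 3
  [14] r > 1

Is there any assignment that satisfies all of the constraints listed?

Unsatisfiable

From constraints 3 and 13: r ≥ q ≥ 3. From constraint 5: p ≥ 5. Hence r + p ≥ 8. But constraint 12 requires r + p ≤ 7, and 7 < 8. Contradiction.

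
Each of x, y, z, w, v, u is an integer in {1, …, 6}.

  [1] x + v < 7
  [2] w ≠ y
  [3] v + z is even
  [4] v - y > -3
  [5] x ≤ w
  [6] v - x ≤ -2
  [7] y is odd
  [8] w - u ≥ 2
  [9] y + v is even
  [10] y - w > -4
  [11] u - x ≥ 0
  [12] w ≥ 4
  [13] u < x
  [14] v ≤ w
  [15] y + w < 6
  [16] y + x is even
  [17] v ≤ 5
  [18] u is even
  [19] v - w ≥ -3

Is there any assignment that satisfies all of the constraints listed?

Constraints 6, 8, 11, and 19 give v − w ≥ -3, w − u ≥ 2, u − x ≥ 0, x − v ≥ 2.
Adding all 4 inequalities: the left sides telescope to 0, and the right sides sum to (-3) + 2 + 0 + 2 = 1. So 0 ≥ 1, which is false.

Unsatisfiable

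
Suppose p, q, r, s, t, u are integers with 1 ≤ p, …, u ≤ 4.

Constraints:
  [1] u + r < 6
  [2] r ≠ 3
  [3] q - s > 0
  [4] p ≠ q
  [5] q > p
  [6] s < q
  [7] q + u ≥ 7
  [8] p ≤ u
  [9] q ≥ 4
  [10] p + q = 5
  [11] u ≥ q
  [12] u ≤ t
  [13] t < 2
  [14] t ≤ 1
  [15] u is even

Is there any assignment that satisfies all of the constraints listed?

From constraints 9 and 11: u ≥ q and q ≥ 4, so u ≥ 4. From constraints 12 and 14: u ≤ t and t ≤ 1, so u ≤ 1. But 1 < 4, so no value of u works.

Unsatisfiable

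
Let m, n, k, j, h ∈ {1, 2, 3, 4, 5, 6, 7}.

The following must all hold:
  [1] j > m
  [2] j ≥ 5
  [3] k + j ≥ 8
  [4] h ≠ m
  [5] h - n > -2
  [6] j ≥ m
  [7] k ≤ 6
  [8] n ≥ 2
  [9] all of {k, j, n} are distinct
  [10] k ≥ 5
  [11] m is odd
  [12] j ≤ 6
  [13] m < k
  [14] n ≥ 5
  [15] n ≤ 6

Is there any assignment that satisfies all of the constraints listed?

Constraints 2, 7, 10, 12, 14, and 15 confine each of k, j, n to the 2 values {5, 6}.
Constraint 9 requires all 3 of them to be distinct, but only 2 values are available — impossible by the pigeonhole principle.

Unsatisfiable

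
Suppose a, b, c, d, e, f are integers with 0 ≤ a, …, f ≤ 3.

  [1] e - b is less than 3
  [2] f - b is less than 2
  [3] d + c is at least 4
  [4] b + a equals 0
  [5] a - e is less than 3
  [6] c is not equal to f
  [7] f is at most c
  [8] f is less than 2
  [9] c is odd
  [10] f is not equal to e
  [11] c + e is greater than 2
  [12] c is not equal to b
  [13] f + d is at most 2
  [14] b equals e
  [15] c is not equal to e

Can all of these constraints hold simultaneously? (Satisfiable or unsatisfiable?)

Setting (a, b, c, d, e, f) = (0, 0, 3, 1, 0, 1) satisfies everything: constraint 1: e - b = 0; constraint 2: f - b = 1, and the others follow.

Satisfiable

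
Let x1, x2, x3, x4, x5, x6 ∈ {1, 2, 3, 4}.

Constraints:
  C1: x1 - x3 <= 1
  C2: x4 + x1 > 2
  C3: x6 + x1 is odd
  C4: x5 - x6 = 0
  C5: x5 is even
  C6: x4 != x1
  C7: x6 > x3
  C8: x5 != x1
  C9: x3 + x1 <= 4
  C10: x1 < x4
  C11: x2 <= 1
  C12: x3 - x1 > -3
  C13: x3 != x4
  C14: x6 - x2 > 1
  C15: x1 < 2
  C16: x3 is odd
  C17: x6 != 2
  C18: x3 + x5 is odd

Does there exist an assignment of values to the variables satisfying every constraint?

Take x1 = 1, x2 = 1, x3 = 1, x4 = 4, x5 = 4, x6 = 4. Then constraint 1: x1 - x3 = 0; constraint 2: x4 + x1 = 5; constraint 4: x5 - x6 = 0, and every other listed constraint is also met.

Satisfiable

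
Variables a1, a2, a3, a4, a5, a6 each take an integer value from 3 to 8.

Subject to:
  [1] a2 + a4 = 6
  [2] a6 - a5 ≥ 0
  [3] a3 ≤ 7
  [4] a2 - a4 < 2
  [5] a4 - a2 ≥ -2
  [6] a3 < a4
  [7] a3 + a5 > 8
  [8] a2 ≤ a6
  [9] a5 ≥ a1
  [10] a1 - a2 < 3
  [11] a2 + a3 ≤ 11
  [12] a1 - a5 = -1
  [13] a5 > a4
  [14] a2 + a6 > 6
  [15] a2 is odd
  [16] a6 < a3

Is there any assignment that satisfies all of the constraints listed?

Unsatisfiable

Constraints 2, 6, 13, and 16 give a3 < a4, a4 < a5, a5 ≤ a6, a6 < a3. Chaining: a3 < a4 < a5 ≤ a6 < a3, which forces a3 < a3 — impossible.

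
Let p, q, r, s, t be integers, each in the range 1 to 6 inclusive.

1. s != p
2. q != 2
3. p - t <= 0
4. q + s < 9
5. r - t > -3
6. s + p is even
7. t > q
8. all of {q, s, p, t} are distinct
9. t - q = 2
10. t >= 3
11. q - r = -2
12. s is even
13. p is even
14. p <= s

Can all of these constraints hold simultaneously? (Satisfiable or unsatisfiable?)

Try p = 2, q = 3, r = 5, s = 4, t = 5.
Check constraint 3: p - t = -3; constraint 4: q + s = 7. The remaining constraints are straightforward to verify.

Satisfiable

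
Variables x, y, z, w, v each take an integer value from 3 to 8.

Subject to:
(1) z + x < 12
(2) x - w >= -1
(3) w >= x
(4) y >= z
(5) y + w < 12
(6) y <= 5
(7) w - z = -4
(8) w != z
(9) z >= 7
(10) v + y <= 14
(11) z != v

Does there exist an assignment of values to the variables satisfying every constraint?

Unsatisfiable

From constraint 9: z ≥ 7. From constraints 4 and 6: z ≤ y and y ≤ 5, so z ≤ 5. But 5 < 7, so no value of z works.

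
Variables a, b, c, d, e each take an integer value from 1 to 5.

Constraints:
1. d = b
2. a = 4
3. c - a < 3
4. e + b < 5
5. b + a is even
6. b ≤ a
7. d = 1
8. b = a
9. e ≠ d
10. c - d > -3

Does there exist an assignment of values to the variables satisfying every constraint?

Constraint 7 fixes d = 1 and constraint 2 fixes a = 4. Constraints 1 and 8 give d = b = a, so d = a. But 1 ≠ 4 — contradiction.

Unsatisfiable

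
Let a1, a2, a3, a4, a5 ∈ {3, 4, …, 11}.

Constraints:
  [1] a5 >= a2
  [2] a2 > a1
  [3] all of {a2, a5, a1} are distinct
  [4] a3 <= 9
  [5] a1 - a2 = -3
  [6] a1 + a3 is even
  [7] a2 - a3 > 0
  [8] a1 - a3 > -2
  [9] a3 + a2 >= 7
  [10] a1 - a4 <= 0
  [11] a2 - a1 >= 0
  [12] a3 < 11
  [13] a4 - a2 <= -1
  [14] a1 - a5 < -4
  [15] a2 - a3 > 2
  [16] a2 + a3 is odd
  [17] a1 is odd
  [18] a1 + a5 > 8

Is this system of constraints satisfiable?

Satisfiable

The assignment a1 = 3, a2 = 6, a3 = 3, a4 = 4, a5 = 8 works:
  constraint 5 holds since a1 - a2 = -3.
  constraint 7 holds since a2 - a3 = 3.
  constraint 8 holds since a1 - a3 = 0.
The rest check out directly.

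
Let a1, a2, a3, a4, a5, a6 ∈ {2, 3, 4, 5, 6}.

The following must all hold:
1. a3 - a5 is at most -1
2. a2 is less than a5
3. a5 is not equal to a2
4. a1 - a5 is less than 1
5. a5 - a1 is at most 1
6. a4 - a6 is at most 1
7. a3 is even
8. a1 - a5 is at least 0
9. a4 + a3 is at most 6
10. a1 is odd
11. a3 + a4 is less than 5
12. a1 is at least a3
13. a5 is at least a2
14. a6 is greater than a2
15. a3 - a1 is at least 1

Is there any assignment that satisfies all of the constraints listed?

Unsatisfiable

Constraints 1, 8, and 15 give a3 − a1 ≥ 1, a1 − a5 ≥ 0, a5 − a3 ≥ 1.
Adding all 3 inequalities: the left sides telescope to 0, and the right sides sum to 1 + 0 + 1 = 2. So 0 ≥ 2, which is false.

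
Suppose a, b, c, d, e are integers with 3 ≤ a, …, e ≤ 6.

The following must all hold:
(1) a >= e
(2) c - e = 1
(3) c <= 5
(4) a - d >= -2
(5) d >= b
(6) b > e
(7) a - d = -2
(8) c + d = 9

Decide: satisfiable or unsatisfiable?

Satisfiable

Take a = 3, b = 5, c = 4, d = 5, e = 3. Then constraint 2: c - e = 1; constraint 4: a - d = -2; constraint 7: a - d = -2, and every other listed constraint is also met.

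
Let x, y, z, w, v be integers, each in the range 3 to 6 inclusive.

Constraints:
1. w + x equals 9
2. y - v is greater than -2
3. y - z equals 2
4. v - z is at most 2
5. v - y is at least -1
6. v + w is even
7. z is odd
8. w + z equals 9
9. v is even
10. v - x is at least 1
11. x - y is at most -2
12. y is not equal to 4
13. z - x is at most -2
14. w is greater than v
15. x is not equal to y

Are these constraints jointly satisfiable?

Unsatisfiable

Constraints 4, 5, 11, and 13 give z − v ≥ -2, v − y ≥ -1, y − x ≥ 2, x − z ≥ 2.
Adding all 4 inequalities: the left sides telescope to 0, and the right sides sum to (-2) + (-1) + 2 + 2 = 1. So 0 ≥ 1, which is false.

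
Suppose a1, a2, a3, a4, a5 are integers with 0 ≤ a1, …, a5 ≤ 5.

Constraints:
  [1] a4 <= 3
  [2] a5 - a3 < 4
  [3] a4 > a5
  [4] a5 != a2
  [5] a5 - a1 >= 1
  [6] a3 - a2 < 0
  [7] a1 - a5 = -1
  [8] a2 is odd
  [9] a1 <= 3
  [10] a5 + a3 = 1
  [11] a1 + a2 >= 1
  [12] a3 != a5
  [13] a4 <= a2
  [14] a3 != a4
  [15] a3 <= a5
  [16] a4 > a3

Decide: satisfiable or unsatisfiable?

Satisfiable

The assignment a1 = 0, a2 = 3, a3 = 0, a4 = 3, a5 = 1 works:
  constraint 2 holds since a5 - a3 = 1.
  constraint 5 holds since a5 - a1 = 1.
  constraint 6 holds since a3 - a2 = -3.
The rest check out directly.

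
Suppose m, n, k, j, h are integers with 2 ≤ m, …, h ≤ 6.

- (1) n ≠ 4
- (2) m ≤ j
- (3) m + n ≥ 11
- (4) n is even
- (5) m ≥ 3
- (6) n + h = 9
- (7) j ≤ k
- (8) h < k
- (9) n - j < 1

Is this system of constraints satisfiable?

Satisfiable

Try m = 5, n = 6, k = 6, j = 6, h = 3.
Check constraint 3: m + n = 11; constraint 6: n + h = 9. The remaining constraints are straightforward to verify.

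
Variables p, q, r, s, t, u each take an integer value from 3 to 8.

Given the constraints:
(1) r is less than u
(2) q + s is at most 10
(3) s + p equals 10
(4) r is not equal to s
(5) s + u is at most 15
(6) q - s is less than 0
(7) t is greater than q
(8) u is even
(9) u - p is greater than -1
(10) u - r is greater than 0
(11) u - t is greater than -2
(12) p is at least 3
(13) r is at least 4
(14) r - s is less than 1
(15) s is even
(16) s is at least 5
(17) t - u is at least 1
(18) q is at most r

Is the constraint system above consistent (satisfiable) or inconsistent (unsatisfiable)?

One satisfying assignment is p = 4, q = 4, r = 4, s = 6, t = 7, u = 6.
For the less obvious constraints — constraint 2: q + s = 10; constraint 3: s + p = 10; constraint 5: s + u = 12 — and the others hold by inspection.

Satisfiable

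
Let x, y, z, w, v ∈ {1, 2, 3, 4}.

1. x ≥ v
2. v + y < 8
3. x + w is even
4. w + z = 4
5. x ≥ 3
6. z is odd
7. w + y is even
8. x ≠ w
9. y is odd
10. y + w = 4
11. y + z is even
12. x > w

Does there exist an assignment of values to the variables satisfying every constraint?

Satisfiable

Try x = 3, y = 3, z = 3, w = 1, v = 2.
Check constraint 2: v + y = 5; constraint 4: w + z = 4. The remaining constraints are straightforward to verify.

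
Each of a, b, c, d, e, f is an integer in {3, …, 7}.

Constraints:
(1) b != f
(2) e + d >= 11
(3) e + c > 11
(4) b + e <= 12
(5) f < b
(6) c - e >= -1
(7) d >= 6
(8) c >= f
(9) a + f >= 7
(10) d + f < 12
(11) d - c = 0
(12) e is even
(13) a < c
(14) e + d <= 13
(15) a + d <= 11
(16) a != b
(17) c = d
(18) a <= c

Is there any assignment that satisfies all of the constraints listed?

Satisfiable

Try a = 5, b = 6, c = 6, d = 6, e = 6, f = 3.
Check constraint 2: e + d = 12; constraint 3: e + c = 12. The remaining constraints are straightforward to verify.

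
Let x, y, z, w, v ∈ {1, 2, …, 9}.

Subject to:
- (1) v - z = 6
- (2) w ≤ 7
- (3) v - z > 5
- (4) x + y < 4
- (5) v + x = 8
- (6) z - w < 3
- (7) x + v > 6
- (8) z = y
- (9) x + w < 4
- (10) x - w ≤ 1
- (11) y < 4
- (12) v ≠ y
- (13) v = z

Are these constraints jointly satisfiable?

From constraints 8 and 13, v = z = y, so v = y. But constraint 12 says v ≠ y. Contradiction.

Unsatisfiable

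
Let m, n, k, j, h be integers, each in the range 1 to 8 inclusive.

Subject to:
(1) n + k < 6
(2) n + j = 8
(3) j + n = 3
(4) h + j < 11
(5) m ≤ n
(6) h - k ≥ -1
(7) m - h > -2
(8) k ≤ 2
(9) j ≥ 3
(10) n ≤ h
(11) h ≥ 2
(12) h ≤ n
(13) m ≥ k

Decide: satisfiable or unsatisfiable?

From constraint 9: j ≥ 3. From constraints 11 and 12: n ≥ h ≥ 2. Hence j + n ≥ 5. But constraint 3 requires j + n = 3, and 3 < 5. Contradiction.

Unsatisfiable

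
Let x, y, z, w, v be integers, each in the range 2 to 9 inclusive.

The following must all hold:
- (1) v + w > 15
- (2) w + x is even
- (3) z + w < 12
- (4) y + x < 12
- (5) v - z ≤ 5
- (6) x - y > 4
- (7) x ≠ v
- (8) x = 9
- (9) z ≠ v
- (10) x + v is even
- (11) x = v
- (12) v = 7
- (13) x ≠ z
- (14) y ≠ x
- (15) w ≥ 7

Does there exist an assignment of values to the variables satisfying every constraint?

Unsatisfiable

Constraint 8 fixes x = 9 and constraint 12 fixes v = 7, but constraint 11 requires x = v. Since 9 ≠ 7, contradiction.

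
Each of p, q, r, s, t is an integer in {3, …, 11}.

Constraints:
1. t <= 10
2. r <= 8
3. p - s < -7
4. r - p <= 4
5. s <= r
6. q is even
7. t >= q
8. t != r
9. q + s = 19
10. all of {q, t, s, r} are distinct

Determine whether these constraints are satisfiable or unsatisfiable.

Unsatisfiable

From constraints 1 and 7: q ≤ t ≤ 10. From constraints 2 and 5: s ≤ r ≤ 8. Hence q + s ≤ 18. But constraint 9 requires q + s = 19, and 19 > 18. Contradiction.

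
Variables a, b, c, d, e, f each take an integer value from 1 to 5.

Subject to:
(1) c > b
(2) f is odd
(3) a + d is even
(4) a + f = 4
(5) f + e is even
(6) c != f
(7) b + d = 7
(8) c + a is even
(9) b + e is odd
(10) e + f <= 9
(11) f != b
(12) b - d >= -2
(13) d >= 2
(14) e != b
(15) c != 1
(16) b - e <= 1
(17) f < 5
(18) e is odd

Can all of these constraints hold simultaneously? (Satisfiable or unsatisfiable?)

Try a = 1, b = 4, c = 5, d = 3, e = 3, f = 3.
Check constraint 4: a + f = 4; constraint 7: b + d = 7; constraint 10: e + f = 6. The remaining constraints are straightforward to verify.

Satisfiable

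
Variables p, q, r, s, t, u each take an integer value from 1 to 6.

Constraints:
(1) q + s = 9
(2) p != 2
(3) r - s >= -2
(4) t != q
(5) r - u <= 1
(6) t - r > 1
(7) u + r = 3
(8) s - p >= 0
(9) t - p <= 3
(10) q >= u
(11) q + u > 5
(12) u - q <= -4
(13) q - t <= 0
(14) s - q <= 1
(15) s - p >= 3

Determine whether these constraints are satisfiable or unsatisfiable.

Constraints 3, 5, 9, 12, 13, and 15 give p − t ≥ -3, t − q ≥ 0, q − u ≥ 4, u − r ≥ -1, r − s ≥ -2, s − p ≥ 3.
Adding all 6 inequalities: the left sides telescope to 0, and the right sides sum to (-3) + 0 + 4 + (-1) + (-2) + 3 = 1. So 0 ≥ 1, which is false.

Unsatisfiable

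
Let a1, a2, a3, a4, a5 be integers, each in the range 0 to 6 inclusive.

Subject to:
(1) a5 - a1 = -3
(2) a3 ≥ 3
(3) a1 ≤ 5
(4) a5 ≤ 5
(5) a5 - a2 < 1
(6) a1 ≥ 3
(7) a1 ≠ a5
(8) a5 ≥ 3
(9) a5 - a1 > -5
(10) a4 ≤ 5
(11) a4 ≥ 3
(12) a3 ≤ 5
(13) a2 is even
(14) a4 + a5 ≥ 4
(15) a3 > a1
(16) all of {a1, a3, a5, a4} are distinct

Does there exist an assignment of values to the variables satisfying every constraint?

Constraints 2, 3, 4, 6, 8, 10, 11, and 12 confine each of a1, a3, a5, a4 to the 3 values {3, …, 5}.
Constraint 16 requires all 4 of them to be distinct, but only 3 values are available — impossible by the pigeonhole principle.

Unsatisfiable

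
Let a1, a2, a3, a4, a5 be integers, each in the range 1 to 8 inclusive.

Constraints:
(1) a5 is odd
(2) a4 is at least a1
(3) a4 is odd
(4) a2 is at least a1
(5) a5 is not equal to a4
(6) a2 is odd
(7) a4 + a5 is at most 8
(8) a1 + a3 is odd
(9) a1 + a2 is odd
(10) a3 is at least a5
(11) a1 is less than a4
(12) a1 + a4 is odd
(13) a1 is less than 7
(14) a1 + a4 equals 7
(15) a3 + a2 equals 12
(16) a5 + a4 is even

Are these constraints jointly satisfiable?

Try a1 = 2, a2 = 7, a3 = 5, a4 = 5, a5 = 1.
Check constraint 7: a4 + a5 = 6; constraint 14: a1 + a4 = 7; constraint 15: a3 + a2 = 12. The remaining constraints are straightforward to verify.

Satisfiable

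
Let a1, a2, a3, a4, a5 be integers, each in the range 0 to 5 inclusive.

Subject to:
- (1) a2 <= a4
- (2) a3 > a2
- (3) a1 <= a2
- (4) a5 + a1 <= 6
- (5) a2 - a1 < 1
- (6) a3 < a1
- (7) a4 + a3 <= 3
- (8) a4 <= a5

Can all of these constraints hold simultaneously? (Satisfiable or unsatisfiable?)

Unsatisfiable

Constraints 2, 3, and 6 give a3 < a1, a1 ≤ a2, a2 < a3. Chaining: a3 < a1 ≤ a2 < a3, which forces a3 < a3 — impossible.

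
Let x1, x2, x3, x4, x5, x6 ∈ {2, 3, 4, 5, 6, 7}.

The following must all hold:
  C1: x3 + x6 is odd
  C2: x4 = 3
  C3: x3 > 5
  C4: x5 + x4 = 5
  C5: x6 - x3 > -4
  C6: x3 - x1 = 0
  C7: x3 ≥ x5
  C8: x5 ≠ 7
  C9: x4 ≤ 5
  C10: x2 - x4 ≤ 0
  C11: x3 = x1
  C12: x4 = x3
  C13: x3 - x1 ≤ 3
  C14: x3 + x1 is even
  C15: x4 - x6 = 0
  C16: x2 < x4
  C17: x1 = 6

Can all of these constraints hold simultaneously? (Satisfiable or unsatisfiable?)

Constraint 2 fixes x4 = 3 and constraint 17 fixes x1 = 6. Constraints 11 and 12 give x4 = x3 = x1, so x4 = x1. But 3 ≠ 6 — contradiction.

Unsatisfiable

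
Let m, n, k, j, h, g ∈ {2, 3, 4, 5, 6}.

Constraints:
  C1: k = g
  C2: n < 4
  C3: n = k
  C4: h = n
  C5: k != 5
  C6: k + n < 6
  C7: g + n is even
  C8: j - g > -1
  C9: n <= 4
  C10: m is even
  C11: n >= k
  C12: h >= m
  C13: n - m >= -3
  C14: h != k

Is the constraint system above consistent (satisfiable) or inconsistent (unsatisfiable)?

From constraints 3 and 4, h = n = k, so h = k. But constraint 14 says h ≠ k. Contradiction.

Unsatisfiable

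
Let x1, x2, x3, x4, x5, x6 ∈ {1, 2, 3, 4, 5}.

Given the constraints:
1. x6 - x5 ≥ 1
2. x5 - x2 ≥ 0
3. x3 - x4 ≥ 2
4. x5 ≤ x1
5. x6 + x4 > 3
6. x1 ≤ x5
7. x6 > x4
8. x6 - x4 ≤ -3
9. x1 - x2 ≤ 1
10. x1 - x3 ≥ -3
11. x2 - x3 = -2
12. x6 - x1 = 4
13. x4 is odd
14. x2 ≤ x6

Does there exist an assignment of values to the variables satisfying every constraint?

Unsatisfiable

Constraints 1, 2, 3, 8, 9, and 10 give x4 − x6 ≥ 3, x6 − x5 ≥ 1, x5 − x2 ≥ 0, x2 − x1 ≥ -1, x1 − x3 ≥ -3, x3 − x4 ≥ 2.
Adding all 6 inequalities: the left sides telescope to 0, and the right sides sum to 3 + 1 + 0 + (-1) + (-3) + 2 = 2. So 0 ≥ 2, which is false.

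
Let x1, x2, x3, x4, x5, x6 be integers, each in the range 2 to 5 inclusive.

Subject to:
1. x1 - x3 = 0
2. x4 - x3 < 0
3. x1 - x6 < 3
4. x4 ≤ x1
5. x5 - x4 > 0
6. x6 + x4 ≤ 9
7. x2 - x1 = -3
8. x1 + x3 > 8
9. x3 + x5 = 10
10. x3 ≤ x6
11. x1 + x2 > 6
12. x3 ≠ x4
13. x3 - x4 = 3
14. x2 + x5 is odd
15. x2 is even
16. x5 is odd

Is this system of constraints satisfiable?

Satisfiable

The assignment x1 = 5, x2 = 2, x3 = 5, x4 = 2, x5 = 5, x6 = 5 works:
  constraint 1 holds since x1 - x3 = 0.
  constraint 2 holds since x4 - x3 = -3.
The rest check out directly.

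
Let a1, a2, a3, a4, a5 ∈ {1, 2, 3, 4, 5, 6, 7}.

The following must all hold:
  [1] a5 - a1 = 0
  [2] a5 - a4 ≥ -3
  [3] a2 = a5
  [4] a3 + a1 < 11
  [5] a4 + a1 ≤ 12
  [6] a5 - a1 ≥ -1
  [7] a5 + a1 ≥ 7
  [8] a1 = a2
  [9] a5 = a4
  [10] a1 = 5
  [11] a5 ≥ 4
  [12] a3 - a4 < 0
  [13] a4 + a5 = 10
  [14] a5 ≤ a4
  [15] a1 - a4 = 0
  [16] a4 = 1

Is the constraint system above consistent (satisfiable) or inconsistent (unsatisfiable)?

Constraint 10 fixes a1 = 5 and constraint 16 fixes a4 = 1. Constraints 3, 8, and 9 give a1 = a2 = a5 = a4, so a1 = a4. But 5 ≠ 1 — contradiction.

Unsatisfiable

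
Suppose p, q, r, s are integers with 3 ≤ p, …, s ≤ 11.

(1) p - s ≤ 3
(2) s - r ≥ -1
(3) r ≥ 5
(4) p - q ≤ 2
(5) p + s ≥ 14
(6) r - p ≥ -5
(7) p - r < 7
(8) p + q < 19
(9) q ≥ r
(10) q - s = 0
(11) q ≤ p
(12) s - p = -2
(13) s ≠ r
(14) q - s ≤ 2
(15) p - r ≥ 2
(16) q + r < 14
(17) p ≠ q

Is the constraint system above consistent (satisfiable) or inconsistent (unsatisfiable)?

Satisfiable

Setting (p, q, r, s) = (9, 7, 5, 7) satisfies everything: constraint 1: p - s = 2; constraint 2: s - r = 2, and the others follow.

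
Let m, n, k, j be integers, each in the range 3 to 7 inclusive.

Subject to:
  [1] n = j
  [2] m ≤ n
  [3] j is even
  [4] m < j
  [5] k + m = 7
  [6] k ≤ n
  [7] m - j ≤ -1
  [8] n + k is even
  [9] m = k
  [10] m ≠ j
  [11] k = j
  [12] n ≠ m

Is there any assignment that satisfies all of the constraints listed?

Unsatisfiable

From constraints 9 and 11, m = k = j, so m = j. But constraint 10 says m ≠ j. Contradiction.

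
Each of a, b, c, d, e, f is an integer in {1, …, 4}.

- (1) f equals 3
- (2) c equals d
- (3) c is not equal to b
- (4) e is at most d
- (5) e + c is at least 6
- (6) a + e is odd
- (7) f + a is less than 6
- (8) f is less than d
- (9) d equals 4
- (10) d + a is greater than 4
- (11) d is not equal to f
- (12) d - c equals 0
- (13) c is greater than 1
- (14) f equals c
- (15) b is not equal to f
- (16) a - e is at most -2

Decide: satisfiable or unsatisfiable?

Unsatisfiable

Constraint 1 fixes f = 3 and constraint 9 fixes d = 4. Constraints 2 and 14 give f = c = d, so f = d. But 3 ≠ 4 — contradiction.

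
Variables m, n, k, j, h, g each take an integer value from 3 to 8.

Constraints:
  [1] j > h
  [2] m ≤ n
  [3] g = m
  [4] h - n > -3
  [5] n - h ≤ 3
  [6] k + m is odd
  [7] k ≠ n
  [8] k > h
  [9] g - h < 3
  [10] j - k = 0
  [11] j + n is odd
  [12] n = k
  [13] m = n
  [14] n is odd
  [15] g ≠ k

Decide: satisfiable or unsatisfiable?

From constraints 3, 12, and 13, g = m = n = k, so g = k. But constraint 15 says g ≠ k. Contradiction.

Unsatisfiable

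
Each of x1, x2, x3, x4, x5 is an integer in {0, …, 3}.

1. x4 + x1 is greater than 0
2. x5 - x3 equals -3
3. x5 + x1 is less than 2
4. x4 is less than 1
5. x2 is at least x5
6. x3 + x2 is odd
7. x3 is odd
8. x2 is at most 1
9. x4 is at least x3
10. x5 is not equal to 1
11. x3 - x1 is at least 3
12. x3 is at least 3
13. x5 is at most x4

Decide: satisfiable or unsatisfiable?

Unsatisfiable

From constraints 9 and 12: x4 ≥ x3 and x3 ≥ 3, so x4 ≥ 3. From constraint 4: x4 ≤ 0. But 0 < 3, so no value of x4 works.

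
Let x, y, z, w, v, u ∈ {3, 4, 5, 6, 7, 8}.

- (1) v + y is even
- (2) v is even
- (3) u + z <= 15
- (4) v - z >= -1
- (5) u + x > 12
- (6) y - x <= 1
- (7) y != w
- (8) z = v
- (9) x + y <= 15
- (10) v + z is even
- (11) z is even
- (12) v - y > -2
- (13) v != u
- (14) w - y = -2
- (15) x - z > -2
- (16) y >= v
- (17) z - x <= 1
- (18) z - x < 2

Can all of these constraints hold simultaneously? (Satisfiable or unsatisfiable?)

Setting (x, y, z, w, v, u) = (7, 8, 8, 6, 8, 6) satisfies everything: constraint 3: u + z = 14; constraint 4: v - z = 0; constraint 5: u + x = 13, and the others follow.

Satisfiable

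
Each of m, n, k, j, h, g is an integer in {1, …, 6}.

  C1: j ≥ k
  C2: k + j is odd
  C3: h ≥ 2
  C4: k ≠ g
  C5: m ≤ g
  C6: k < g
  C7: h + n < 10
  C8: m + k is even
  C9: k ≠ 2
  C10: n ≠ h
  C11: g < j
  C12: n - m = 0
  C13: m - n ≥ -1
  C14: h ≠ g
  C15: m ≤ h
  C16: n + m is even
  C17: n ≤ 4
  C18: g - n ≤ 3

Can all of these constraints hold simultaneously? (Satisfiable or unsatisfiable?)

Satisfiable

One satisfying assignment is m = 1, n = 1, k = 1, j = 6, h = 6, g = 3.
For the less obvious constraints — constraint 7: h + n = 7; constraint 12: n - m = 0 — and the others hold by inspection.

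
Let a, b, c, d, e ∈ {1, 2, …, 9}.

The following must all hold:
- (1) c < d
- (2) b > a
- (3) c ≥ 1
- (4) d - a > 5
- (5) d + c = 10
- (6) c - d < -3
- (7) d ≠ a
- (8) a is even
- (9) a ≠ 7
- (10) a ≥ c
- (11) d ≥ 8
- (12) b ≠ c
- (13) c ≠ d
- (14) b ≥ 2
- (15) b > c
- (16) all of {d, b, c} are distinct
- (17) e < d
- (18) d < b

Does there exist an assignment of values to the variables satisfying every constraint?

Satisfiable

Try a = 2, b = 9, c = 2, d = 8, e = 2.
Check constraint 4: d - a = 6; constraint 5: d + c = 10; constraint 6: c - d = -6. The remaining constraints are straightforward to verify.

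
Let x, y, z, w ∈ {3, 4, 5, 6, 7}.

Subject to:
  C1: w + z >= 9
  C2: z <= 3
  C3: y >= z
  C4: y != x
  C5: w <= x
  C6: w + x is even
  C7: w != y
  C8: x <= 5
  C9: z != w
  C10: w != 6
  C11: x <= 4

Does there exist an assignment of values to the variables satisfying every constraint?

From constraints 5 and 8: w ≤ x ≤ 5. From constraint 2: z ≤ 3. Hence w + z ≤ 8. But constraint 1 requires w + z ≥ 9, and 9 > 8. Contradiction.

Unsatisfiable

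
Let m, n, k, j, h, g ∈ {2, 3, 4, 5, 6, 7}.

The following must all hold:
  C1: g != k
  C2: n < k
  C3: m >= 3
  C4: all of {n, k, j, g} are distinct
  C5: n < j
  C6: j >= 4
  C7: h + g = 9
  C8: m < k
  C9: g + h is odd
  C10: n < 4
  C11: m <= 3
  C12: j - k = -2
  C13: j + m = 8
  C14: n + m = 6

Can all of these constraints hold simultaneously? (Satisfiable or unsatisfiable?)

The assignment m = 3, n = 3, k = 7, j = 5, h = 7, g = 2 works:
  constraint 7 holds since h + g = 9.
  constraint 12 holds since j - k = -2.
  constraint 13 holds since j + m = 8.
The rest check out directly.

Satisfiable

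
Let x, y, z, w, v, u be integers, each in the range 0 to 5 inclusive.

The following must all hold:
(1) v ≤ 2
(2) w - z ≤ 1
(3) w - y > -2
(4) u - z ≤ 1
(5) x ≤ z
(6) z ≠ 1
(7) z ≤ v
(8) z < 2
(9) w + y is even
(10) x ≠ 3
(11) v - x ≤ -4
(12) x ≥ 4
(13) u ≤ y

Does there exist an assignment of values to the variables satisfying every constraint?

From constraints 5 and 12: z ≥ x and x ≥ 4, so z ≥ 4. From constraints 1 and 7: z ≤ v and v ≤ 2, so z ≤ 2. But 2 < 4, so no value of z works.

Unsatisfiable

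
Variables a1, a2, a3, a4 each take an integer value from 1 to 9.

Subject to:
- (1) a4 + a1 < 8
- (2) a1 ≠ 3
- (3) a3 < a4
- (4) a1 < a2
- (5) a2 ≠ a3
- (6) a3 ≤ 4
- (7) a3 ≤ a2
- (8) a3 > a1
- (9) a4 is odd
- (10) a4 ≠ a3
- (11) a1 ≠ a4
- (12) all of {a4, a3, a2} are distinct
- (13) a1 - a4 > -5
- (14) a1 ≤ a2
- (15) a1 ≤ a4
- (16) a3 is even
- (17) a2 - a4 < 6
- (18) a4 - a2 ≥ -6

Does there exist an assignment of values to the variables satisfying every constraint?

The assignment a1 = 1, a2 = 9, a3 = 4, a4 = 5 works:
  constraint 1 holds since a4 + a1 = 6.
  constraint 13 holds since a1 - a4 = -4.
The rest check out directly.

Satisfiable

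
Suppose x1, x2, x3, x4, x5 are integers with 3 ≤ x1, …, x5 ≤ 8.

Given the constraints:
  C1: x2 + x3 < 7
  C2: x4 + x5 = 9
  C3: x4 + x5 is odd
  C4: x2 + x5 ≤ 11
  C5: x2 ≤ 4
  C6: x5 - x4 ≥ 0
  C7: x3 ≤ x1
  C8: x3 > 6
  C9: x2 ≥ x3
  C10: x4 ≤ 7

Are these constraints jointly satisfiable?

From constraint 8: x3 ≥ 7. From constraints 5 and 9: x3 ≤ x2 and x2 ≤ 4, so x3 ≤ 4. But 4 < 7, so no value of x3 works.

Unsatisfiable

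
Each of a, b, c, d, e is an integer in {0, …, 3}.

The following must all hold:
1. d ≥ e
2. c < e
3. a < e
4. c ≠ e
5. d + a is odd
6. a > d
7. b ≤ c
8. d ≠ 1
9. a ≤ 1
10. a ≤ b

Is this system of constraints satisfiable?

Constraints 1, 2, 6, 7, and 10 give a ≤ b, b ≤ c, c < e, e ≤ d, d < a. Chaining: a ≤ b ≤ c < e ≤ d < a, which forces a < a — impossible.

Unsatisfiable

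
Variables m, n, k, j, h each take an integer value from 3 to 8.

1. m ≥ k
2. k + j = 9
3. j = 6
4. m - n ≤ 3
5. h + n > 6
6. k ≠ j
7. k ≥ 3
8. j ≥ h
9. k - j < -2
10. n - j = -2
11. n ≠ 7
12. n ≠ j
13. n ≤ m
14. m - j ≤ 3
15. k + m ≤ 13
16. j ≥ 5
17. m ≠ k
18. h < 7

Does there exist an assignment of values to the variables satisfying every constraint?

Take m = 7, n = 4, k = 3, j = 6, h = 4. Then constraint 2: k + j = 9; constraint 4: m - n = 3, and every other listed constraint is also met.

Satisfiable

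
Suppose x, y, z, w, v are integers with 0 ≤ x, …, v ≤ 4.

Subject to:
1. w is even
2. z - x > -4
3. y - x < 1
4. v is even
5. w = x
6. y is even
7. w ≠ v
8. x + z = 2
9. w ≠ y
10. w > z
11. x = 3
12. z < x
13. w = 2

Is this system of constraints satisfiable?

Unsatisfiable

Constraint 13 fixes w = 2 and constraint 11 fixes x = 3, but constraint 5 requires w = x. Since 2 ≠ 3, contradiction.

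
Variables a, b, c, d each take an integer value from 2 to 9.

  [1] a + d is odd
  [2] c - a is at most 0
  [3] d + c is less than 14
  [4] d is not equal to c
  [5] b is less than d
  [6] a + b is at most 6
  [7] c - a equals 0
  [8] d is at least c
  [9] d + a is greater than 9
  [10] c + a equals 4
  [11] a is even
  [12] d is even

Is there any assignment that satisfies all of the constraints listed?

Constraint 11 makes a even and constraint 12 makes d even, so a + d must be even. Constraint 1 says a + d is odd — contradiction.

Unsatisfiable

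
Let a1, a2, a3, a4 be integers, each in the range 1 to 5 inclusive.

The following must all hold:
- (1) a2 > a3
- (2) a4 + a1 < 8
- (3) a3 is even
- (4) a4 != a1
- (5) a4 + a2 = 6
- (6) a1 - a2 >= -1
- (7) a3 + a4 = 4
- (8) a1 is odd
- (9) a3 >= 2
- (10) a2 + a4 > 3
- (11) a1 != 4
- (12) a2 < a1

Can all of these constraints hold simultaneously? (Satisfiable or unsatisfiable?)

Satisfiable

The assignment a1 = 5, a2 = 4, a3 = 2, a4 = 2 works:
  constraint 2 holds since a4 + a1 = 7.
  constraint 5 holds since a4 + a2 = 6.
  constraint 6 holds since a1 - a2 = 1.
The rest check out directly.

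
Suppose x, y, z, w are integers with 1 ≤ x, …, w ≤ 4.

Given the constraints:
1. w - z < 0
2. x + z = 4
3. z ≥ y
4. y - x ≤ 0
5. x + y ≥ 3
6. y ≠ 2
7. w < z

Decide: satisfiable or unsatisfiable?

Satisfiable

Try x = 2, y = 1, z = 2, w = 1.
Check constraint 1: w - z = -1; constraint 2: x + z = 4; constraint 4: y - x = -1. The remaining constraints are straightforward to verify.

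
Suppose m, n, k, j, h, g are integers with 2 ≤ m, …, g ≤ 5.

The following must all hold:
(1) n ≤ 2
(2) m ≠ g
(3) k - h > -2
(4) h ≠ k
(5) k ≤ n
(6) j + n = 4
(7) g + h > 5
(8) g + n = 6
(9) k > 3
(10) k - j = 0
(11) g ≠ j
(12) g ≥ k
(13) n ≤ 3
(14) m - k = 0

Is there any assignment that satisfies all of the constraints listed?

Unsatisfiable

From constraint 9: k ≥ 4. From constraints 1 and 5: k ≤ n and n ≤ 2, so k ≤ 2. But 2 < 4, so no value of k works.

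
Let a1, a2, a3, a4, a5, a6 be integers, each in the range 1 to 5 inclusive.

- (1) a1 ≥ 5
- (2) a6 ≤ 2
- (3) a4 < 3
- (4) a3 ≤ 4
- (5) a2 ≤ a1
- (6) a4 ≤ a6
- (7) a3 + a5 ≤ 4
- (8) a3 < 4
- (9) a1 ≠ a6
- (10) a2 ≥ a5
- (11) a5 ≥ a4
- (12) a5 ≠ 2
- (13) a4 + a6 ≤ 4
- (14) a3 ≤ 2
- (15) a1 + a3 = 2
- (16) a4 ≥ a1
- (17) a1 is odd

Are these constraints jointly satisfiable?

From constraints 1 and 16: a4 ≥ a1 and a1 ≥ 5, so a4 ≥ 5. From constraints 2 and 6: a4 ≤ a6 and a6 ≤ 2, so a4 ≤ 2. But 2 < 5, so no value of a4 works.

Unsatisfiable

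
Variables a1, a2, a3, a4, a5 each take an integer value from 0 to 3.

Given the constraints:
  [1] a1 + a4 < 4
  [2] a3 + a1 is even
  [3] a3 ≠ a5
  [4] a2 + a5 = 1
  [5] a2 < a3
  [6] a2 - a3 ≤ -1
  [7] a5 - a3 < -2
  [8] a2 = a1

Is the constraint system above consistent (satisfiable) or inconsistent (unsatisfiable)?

Setting (a1, a2, a3, a4, a5) = (1, 1, 3, 1, 0) satisfies everything: constraint 1: a1 + a4 = 2; constraint 4: a2 + a5 = 1; constraint 6: a2 - a3 = -2, and the others follow.

Satisfiable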